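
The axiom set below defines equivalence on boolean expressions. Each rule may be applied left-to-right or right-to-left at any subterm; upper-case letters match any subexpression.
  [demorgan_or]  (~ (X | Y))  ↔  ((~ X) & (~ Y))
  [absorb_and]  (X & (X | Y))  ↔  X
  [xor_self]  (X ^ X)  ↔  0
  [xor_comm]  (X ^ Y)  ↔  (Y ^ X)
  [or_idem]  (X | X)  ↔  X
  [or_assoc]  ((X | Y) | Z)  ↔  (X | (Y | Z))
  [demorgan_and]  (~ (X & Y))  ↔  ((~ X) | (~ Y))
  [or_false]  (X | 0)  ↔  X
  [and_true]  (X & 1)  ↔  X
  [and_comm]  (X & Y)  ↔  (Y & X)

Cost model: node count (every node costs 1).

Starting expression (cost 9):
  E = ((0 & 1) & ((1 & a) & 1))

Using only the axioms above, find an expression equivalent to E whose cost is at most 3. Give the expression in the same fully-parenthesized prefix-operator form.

(0 & a)   [cost 3]

step 1: and_true (→) rewrites ((1 & a) & 1) into (1 & a), now ((0 & 1) & (1 & a))
step 2: and_true (→) rewrites (0 & 1) into 0, now (0 & (1 & a))
step 3: and_comm (→) rewrites (1 & a) into (a & 1), now (0 & (a & 1))
step 4: and_true (→) rewrites (a & 1) into a, reaching cost 3 (bound 3)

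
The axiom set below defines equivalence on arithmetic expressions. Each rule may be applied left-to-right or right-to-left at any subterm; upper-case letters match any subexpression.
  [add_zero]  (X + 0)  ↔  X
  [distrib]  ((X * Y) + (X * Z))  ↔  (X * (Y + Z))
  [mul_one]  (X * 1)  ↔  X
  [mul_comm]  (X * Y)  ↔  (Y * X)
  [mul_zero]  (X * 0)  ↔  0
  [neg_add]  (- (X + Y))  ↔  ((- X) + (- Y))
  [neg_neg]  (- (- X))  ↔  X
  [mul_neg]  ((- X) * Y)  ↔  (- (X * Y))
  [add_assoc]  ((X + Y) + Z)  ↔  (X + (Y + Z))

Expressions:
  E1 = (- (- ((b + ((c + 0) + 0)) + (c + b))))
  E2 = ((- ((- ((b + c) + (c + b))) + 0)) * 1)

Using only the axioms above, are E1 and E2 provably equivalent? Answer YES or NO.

(1) (- (- ((b + ((c + 0) + 0)) + (c + b))))  =[neg_neg →]=  ((b + ((c + 0) + 0)) + (c + b))
(2) ((c + 0) + 0)  =[add_zero →]=  (c + 0)    ⊢ ((b + (c + 0)) + (c + b))
(3) (c + 0)  =[add_zero →]=  c    ⊢ ((b + c) + (c + b))
(4) ((b + c) + (c + b))  =[neg_neg ←]=  (- (- ((b + c) + (c + b))))
(5) (- (- ((b + c) + (c + b))))  =[mul_one ←]=  ((- (- ((b + c) + (c + b)))) * 1)
(6) (- ((b + c) + (c + b)))  =[add_zero ←]=  ((- ((b + c) + (c + b))) + 0)    ⊢ E2

YES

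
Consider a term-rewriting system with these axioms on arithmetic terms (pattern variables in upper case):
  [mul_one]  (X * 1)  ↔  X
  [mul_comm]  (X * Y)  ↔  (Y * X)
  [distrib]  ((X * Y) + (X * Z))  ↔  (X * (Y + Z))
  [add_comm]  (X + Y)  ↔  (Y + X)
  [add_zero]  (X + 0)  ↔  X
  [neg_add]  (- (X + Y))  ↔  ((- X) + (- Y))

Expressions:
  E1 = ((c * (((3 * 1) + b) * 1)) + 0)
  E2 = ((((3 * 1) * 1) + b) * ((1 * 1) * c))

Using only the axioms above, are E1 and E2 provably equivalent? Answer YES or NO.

YES

step 1: mul_one (→) rewrites (3 * 1) into 3, now ((c * ((3 + b) * 1)) + 0)
step 2: add_zero (→) rewrites ((c * ((3 + b) * 1)) + 0) into (c * ((3 + b) * 1))
step 3: mul_comm (→) rewrites (c * ((3 + b) * 1)) into (((3 + b) * 1) * c)
step 4: mul_one (→) rewrites ((3 + b) * 1) into (3 + b), now ((3 + b) * c)
step 5: mul_one (←) rewrites c into (c * 1), now ((3 + b) * (c * 1))
step 6: mul_comm (→) rewrites (c * 1) into (1 * c), now ((3 + b) * (1 * c))
step 7: mul_one (←) rewrites 3 into (3 * 1), now (((3 * 1) + b) * (1 * c))
step 8: mul_one (←) rewrites 1 into (1 * 1), now (((3 * 1) + b) * ((1 * 1) * c))
step 9: mul_one (←) rewrites (3 * 1) into ((3 * 1) * 1), which is E2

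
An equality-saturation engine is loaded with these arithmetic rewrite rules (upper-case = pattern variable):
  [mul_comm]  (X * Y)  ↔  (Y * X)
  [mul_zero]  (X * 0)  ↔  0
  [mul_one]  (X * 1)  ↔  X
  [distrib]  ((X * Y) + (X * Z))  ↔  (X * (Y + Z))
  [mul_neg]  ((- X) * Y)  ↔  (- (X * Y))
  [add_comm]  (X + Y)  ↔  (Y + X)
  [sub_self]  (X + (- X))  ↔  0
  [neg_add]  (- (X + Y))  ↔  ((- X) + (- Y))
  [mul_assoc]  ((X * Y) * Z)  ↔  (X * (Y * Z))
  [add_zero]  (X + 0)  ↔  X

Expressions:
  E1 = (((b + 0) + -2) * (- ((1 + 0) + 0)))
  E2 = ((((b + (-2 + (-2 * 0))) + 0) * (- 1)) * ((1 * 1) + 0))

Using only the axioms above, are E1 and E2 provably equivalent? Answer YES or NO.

YES

(1) ((1 + 0) + 0)  =[add_zero →]=  (1 + 0)    ⊢ (((b + 0) + -2) * (- (1 + 0)))
(2) (1 + 0)  =[add_zero →]=  1    ⊢ (((b + 0) + -2) * (- 1))
(3) (b + 0)  =[add_zero →]=  b    ⊢ ((b + -2) * (- 1))
(4) (b + -2)  =[add_zero ←]=  ((b + -2) + 0)    ⊢ (((b + -2) + 0) * (- 1))
(5) (((b + -2) + 0) * (- 1))  =[mul_one ←]=  ((((b + -2) + 0) * (- 1)) * 1)
(6) 1  =[add_zero ←]=  (1 + 0)    ⊢ ((((b + -2) + 0) * (- 1)) * (1 + 0))
(7) -2  =[add_zero ←]=  (-2 + 0)    ⊢ ((((b + (-2 + 0)) + 0) * (- 1)) * (1 + 0))
(8) 1  =[mul_one ←]=  (1 * 1)    ⊢ ((((b + (-2 + 0)) + 0) * (- 1)) * ((1 * 1) + 0))
(9) 0  =[mul_zero ←]=  (-2 * 0)    ⊢ E2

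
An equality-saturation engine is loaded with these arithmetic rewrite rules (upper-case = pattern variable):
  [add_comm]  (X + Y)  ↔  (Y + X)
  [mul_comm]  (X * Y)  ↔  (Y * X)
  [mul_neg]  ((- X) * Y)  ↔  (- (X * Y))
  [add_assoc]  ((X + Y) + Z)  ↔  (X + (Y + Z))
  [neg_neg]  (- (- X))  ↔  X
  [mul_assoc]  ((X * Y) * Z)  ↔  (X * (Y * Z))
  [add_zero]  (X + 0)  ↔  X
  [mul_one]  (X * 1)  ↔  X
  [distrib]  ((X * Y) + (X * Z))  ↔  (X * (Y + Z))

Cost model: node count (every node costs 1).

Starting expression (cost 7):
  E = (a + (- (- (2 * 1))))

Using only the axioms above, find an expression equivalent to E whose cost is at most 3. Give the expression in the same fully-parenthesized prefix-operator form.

(a + 2)   [cost 3]

1. [neg_neg →] (- (- (2 * 1)))  →  (2 * 1);  E = (a + (2 * 1))
2. [mul_one →] (2 * 1)  →  2;  cost 3 ≤ 3, done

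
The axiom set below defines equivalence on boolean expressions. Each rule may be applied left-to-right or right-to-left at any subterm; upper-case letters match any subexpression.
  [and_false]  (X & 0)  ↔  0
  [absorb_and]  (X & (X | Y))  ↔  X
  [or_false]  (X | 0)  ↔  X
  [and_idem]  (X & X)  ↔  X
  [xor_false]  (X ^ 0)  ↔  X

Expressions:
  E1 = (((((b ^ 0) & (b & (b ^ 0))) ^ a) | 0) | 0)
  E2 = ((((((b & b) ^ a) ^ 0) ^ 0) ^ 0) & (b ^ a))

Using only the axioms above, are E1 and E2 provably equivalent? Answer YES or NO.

YES

(1) ((((b ^ 0) & (b & (b ^ 0))) ^ a) | 0)  =[or_false →]=  (((b ^ 0) & (b & (b ^ 0))) ^ a)    ⊢ ((((b ^ 0) & (b & (b ^ 0))) ^ a) | 0)
(2) ((((b ^ 0) & (b & (b ^ 0))) ^ a) | 0)  =[or_false →]=  (((b ^ 0) & (b & (b ^ 0))) ^ a)
(3) (b ^ 0)  =[xor_false →]=  b    ⊢ ((b & (b & (b ^ 0))) ^ a)
(4) (b ^ 0)  =[xor_false →]=  b    ⊢ ((b & (b & b)) ^ a)
(5) (b & b)  =[and_idem →]=  b    ⊢ ((b & b) ^ a)
(6) (b & b)  =[and_idem →]=  b    ⊢ (b ^ a)
(7) (b ^ a)  =[and_idem ←]=  ((b ^ a) & (b ^ a))
(8) b  =[and_idem ←]=  (b & b)    ⊢ (((b & b) ^ a) & (b ^ a))
(9) ((b & b) ^ a)  =[xor_false ←]=  (((b & b) ^ a) ^ 0)    ⊢ ((((b & b) ^ a) ^ 0) & (b ^ a))
(10) (((b & b) ^ a) ^ 0)  =[xor_false ←]=  ((((b & b) ^ a) ^ 0) ^ 0)    ⊢ (((((b & b) ^ a) ^ 0) ^ 0) & (b ^ a))
(11) ((((b & b) ^ a) ^ 0) ^ 0)  =[xor_false ←]=  (((((b & b) ^ a) ^ 0) ^ 0) ^ 0)    ⊢ E2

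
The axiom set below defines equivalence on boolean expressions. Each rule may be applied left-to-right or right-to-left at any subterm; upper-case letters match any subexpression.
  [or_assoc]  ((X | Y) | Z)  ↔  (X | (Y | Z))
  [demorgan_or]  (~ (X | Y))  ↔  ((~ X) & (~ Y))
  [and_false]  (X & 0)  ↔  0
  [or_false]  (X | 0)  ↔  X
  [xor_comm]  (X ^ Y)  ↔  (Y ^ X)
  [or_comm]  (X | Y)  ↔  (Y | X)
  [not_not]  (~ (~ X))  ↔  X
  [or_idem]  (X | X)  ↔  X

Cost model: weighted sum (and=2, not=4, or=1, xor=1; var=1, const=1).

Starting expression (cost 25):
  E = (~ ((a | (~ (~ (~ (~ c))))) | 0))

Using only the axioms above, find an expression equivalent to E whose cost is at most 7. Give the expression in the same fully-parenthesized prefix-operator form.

step 1: or_false (→) rewrites ((a | (~ (~ (~ (~ c))))) | 0) into (a | (~ (~ (~ (~ c))))), now (~ (a | (~ (~ (~ (~ c))))))
step 2: not_not (→) rewrites (~ (~ (~ c))) into (~ c), now (~ (a | (~ (~ c))))
step 3: not_not (→) rewrites (~ (~ c)) into c, reaching cost 7 (bound 7)

(~ (a | c))   [cost 7]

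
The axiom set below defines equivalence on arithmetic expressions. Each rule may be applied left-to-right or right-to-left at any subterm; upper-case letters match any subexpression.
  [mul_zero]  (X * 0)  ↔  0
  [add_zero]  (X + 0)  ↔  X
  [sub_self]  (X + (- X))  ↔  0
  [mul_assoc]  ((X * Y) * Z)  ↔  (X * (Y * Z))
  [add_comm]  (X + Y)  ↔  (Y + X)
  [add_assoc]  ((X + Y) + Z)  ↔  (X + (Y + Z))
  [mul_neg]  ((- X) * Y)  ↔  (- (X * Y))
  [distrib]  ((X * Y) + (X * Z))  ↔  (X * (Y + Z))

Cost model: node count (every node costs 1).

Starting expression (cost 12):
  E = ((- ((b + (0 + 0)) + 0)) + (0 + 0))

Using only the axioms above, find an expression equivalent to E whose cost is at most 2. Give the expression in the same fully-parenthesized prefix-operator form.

1. [add_zero →] (0 + 0)  →  0;  E = ((- ((b + 0) + 0)) + (0 + 0))
2. [add_zero →] (0 + 0)  →  0;  E = ((- ((b + 0) + 0)) + 0)
3. [add_zero →] (b + 0)  →  b;  E = ((- (b + 0)) + 0)
4. [add_zero →] ((- (b + 0)) + 0)  →  (- (b + 0))
5. [add_zero →] (b + 0)  →  b;  cost 2 ≤ 2, done

(- b)   [cost 2]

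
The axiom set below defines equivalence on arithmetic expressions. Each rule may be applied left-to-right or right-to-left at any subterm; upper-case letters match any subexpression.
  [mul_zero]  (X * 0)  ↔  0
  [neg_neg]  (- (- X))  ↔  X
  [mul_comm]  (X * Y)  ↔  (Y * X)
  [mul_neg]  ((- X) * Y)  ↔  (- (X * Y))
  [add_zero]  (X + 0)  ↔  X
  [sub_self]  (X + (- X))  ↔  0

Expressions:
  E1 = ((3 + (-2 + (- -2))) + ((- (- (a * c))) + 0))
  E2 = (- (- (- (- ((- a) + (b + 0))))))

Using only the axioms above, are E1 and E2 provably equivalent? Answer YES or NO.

NO

The axioms are sound identities: if E1 ↔* E2 then E1 and E2 evaluate identically under any assignment.
Under a=0, b=0, c=0: E1 evaluates to 3, E2 to 0. Distinct ⇒ no rewrite sequence connects them.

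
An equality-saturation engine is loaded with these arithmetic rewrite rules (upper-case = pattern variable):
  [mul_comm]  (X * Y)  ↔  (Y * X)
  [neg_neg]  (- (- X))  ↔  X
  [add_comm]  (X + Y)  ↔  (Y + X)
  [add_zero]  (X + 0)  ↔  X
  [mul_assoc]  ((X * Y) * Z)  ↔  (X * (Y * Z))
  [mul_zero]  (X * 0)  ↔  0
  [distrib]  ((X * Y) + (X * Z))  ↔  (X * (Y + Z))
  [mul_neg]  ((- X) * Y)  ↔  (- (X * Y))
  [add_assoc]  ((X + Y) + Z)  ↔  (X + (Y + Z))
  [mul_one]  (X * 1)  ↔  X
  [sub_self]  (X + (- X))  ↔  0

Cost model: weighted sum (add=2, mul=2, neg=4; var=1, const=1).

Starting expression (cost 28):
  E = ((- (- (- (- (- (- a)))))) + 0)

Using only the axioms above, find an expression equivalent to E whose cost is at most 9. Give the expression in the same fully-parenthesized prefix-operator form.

(- (- a))   [cost 9]

(1) (- (- (- (- (- a)))))  =[neg_neg →]=  (- (- (- a)))    ⊢ ((- (- (- (- a)))) + 0)
(2) (- (- (- (- a))))  =[neg_neg →]=  (- (- a))    ⊢ ((- (- a)) + 0)
(3) ((- (- a)) + 0)  =[add_zero →]=  (- (- a))    ⊢ cost 9, within 9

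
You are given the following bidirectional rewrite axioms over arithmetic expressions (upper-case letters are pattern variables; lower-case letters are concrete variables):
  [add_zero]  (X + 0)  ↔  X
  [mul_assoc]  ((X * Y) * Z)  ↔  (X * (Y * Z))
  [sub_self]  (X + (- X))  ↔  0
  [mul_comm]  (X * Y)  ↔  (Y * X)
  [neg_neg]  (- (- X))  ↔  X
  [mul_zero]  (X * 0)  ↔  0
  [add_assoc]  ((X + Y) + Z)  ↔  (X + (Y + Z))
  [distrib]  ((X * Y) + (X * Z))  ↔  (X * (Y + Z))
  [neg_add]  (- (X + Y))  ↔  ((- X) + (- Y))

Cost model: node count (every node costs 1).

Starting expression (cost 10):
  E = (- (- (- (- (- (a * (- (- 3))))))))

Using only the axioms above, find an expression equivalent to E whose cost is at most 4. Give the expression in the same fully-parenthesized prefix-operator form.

(- (a * 3))   [cost 4]

1. [neg_neg →] (- (- (- (- (- (a * (- (- 3))))))))  →  (- (- (- (a * (- (- 3))))))
2. [neg_neg →] (- (- (a * (- (- 3)))))  →  (a * (- (- 3)));  E = (- (a * (- (- 3))))
3. [neg_neg →] (- (- 3))  →  3;  cost 4 ≤ 4, done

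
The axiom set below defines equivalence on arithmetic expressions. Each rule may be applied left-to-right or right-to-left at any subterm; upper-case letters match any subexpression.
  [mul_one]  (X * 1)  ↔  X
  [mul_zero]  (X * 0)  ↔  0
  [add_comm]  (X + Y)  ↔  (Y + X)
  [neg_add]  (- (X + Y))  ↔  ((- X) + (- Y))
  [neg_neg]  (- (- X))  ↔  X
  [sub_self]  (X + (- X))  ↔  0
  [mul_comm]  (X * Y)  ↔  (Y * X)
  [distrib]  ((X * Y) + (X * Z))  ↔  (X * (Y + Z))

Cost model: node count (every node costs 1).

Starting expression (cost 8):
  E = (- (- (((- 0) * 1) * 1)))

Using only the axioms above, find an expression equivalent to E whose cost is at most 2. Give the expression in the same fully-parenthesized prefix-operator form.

(1) ((- 0) * 1)  =[mul_one →]=  (- 0)    ⊢ (- (- ((- 0) * 1)))
(2) (- (- ((- 0) * 1)))  =[neg_neg →]=  ((- 0) * 1)
(3) ((- 0) * 1)  =[mul_one →]=  (- 0)    ⊢ cost 2, within 2

(- 0)   [cost 2]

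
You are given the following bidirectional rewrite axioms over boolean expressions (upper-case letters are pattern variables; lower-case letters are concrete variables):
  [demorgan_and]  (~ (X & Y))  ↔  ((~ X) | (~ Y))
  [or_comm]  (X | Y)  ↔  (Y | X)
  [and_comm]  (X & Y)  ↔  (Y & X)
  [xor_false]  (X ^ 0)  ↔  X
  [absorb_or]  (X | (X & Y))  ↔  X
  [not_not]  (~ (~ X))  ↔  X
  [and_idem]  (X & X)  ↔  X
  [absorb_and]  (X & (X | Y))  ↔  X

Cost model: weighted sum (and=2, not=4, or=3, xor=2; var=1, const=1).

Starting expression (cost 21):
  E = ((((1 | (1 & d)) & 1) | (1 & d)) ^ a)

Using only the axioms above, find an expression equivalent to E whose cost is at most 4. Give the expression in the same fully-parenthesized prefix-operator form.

(1 ^ a)   [cost 4]

step 1: absorb_or (→) rewrites (1 | (1 & d)) into 1, now (((1 & 1) | (1 & d)) ^ a)
step 2: and_idem (→) rewrites (1 & 1) into 1, now ((1 | (1 & d)) ^ a)
step 3: absorb_or (→) rewrites (1 | (1 & d)) into 1, reaching cost 4 (bound 4)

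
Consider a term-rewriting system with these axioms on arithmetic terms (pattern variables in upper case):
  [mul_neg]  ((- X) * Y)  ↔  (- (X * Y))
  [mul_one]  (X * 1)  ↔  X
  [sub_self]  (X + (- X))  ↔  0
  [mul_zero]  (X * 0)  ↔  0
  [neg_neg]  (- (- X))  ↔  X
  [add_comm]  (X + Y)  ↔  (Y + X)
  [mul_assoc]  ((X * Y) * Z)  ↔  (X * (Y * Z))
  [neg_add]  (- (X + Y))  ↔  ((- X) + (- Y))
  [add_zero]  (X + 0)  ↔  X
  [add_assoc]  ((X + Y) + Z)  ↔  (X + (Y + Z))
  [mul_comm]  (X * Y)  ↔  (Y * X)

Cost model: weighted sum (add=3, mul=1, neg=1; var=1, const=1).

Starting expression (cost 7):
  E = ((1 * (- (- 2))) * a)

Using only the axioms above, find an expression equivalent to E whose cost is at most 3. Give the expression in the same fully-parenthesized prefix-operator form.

step 1: mul_comm (→) rewrites (1 * (- (- 2))) into ((- (- 2)) * 1), now (((- (- 2)) * 1) * a)
step 2: mul_one (→) rewrites ((- (- 2)) * 1) into (- (- 2)), now ((- (- 2)) * a)
step 3: neg_neg (→) rewrites (- (- 2)) into 2, reaching cost 3 (bound 3)

(2 * a)   [cost 3]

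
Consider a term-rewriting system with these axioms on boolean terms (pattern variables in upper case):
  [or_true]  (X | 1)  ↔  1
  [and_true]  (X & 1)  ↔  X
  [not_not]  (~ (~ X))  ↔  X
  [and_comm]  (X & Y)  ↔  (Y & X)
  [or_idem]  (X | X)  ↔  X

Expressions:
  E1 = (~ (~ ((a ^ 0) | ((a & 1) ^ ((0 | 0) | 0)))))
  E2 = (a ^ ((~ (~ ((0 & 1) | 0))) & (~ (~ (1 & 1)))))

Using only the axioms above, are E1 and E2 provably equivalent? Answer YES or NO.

step 1: not_not (→) rewrites (~ (~ ((a ^ 0) | ((a & 1) ^ ((0 | 0) | 0))))) into ((a ^ 0) | ((a & 1) ^ ((0 | 0) | 0)))
step 2: or_idem (→) rewrites (0 | 0) into 0, now ((a ^ 0) | ((a & 1) ^ (0 | 0)))
step 3: and_true (→) rewrites (a & 1) into a, now ((a ^ 0) | (a ^ (0 | 0)))
step 4: or_idem (→) rewrites (0 | 0) into 0, now ((a ^ 0) | (a ^ 0))
step 5: or_idem (→) rewrites ((a ^ 0) | (a ^ 0)) into (a ^ 0)
step 6: not_not (←) rewrites 0 into (~ (~ 0)), now (a ^ (~ (~ 0)))
step 7: or_idem (←) rewrites 0 into (0 | 0), now (a ^ (~ (~ (0 | 0))))
step 8: and_true (←) rewrites (~ (~ (0 | 0))) into ((~ (~ (0 | 0))) & 1), now (a ^ ((~ (~ (0 | 0))) & 1))
step 9: not_not (←) rewrites 1 into (~ (~ 1)), now (a ^ ((~ (~ (0 | 0))) & (~ (~ 1))))
step 10: and_true (←) rewrites 1 into (1 & 1), now (a ^ ((~ (~ (0 | 0))) & (~ (~ (1 & 1)))))
step 11: and_true (←) rewrites 0 into (0 & 1), which is E2

YES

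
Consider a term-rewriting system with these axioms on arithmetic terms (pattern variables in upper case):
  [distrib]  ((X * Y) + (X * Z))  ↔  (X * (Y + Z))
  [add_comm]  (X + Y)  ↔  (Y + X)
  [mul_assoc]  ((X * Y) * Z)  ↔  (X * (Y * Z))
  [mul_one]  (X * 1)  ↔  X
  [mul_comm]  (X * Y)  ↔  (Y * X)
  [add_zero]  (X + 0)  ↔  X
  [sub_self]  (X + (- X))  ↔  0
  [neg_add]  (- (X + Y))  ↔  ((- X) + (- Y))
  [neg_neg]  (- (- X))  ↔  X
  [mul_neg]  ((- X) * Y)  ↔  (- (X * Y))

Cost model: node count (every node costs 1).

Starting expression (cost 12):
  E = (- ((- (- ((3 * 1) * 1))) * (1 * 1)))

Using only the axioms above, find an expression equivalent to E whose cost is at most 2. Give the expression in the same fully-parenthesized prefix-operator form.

(1) (3 * 1)  =[mul_one →]=  3    ⊢ (- ((- (- (3 * 1))) * (1 * 1)))
(2) (1 * 1)  =[mul_one →]=  1    ⊢ (- ((- (- (3 * 1))) * 1))
(3) ((- (- (3 * 1))) * 1)  =[mul_one →]=  (- (- (3 * 1)))    ⊢ (- (- (- (3 * 1))))
(4) (- (- (- (3 * 1))))  =[neg_neg →]=  (- (3 * 1))
(5) (3 * 1)  =[mul_one →]=  3    ⊢ cost 2, within 2

(- 3)   [cost 2]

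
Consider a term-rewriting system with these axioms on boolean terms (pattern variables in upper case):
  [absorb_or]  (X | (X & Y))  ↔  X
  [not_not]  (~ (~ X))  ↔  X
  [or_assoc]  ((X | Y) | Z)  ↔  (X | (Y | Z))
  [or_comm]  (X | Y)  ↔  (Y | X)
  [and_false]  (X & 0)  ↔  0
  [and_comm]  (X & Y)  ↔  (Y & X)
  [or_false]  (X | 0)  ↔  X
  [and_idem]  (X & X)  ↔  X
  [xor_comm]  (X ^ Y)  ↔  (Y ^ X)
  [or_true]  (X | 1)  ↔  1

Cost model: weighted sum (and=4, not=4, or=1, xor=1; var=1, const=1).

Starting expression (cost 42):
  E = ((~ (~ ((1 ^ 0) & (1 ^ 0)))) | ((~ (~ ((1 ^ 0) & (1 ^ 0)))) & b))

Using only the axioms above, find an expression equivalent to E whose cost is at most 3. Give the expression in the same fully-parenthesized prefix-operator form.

1. [absorb_or →] ((~ (~ ((1 ^ 0) & (1 ^ 0)))) | ((~ (~ ((1 ^ 0) & (1 ^ 0)))) & b))  →  (~ (~ ((1 ^ 0) & (1 ^ 0))))
2. [not_not →] (~ (~ ((1 ^ 0) & (1 ^ 0))))  →  ((1 ^ 0) & (1 ^ 0))
3. [and_idem →] ((1 ^ 0) & (1 ^ 0))  →  (1 ^ 0);  cost 3 ≤ 3, done

(1 ^ 0)   [cost 3]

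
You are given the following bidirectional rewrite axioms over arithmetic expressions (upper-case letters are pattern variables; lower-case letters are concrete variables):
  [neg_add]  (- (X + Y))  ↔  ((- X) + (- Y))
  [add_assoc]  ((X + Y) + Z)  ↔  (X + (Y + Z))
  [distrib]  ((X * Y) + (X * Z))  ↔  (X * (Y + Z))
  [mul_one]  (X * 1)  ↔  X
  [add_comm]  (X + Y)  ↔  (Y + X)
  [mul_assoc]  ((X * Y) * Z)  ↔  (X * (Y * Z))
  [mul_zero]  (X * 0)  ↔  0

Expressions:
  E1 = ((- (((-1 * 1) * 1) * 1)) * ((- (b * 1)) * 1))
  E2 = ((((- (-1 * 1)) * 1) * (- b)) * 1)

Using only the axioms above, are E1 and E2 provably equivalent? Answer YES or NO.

YES

1. [mul_one →] ((-1 * 1) * 1)  →  (-1 * 1);  E1 = ((- ((-1 * 1) * 1)) * ((- (b * 1)) * 1))
2. [mul_one →] ((- (b * 1)) * 1)  →  (- (b * 1));  E1 = ((- ((-1 * 1) * 1)) * (- (b * 1)))
3. [mul_one →] (b * 1)  →  b;  E1 = ((- ((-1 * 1) * 1)) * (- b))
4. [mul_one →] (-1 * 1)  →  -1;  E1 = ((- (-1 * 1)) * (- b))
5. [mul_one →] (-1 * 1)  →  -1;  E1 = ((- -1) * (- b))
6. [mul_one ←] ((- -1) * (- b))  →  (((- -1) * (- b)) * 1)
7. [mul_one ←] (- -1)  →  ((- -1) * 1);  E1 = ((((- -1) * 1) * (- b)) * 1)
8. [mul_one ←] -1  →  (-1 * 1);  this is E2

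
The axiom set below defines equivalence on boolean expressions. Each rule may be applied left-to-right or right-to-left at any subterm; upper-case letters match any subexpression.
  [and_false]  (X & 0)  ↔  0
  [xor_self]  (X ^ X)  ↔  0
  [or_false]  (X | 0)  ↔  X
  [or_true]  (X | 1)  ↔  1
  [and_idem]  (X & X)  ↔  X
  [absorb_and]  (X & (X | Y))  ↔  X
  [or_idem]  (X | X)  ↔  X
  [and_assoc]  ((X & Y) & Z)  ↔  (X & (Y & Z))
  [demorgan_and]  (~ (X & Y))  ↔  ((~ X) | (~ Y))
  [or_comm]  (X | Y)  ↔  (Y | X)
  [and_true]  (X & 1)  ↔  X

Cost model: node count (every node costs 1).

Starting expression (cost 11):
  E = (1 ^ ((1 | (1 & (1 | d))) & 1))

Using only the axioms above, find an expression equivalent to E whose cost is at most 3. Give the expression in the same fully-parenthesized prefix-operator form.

(1 ^ 1)   [cost 3]

step 1: absorb_and (→) rewrites (1 & (1 | d)) into 1, now (1 ^ ((1 | 1) & 1))
step 2: and_true (→) rewrites ((1 | 1) & 1) into (1 | 1), now (1 ^ (1 | 1))
step 3: or_idem (→) rewrites (1 | 1) into 1, reaching cost 3 (bound 3)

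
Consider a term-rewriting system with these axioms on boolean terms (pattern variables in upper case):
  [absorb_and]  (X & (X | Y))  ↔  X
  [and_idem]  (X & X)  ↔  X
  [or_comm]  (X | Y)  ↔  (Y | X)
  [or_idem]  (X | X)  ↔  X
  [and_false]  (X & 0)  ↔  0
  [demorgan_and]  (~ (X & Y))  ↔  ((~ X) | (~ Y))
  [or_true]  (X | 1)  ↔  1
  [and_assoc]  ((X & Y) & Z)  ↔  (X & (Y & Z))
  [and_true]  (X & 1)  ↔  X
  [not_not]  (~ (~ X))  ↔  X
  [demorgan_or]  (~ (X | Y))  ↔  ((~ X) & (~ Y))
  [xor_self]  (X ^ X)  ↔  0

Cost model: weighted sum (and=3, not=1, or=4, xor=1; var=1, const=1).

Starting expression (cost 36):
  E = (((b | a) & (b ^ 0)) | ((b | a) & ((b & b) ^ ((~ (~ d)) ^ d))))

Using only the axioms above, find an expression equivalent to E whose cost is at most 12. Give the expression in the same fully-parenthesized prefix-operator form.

((b | a) & (b ^ 0))   [cost 12]

1. [not_not →] (~ (~ d))  →  d;  E = (((b | a) & (b ^ 0)) | ((b | a) & ((b & b) ^ (d ^ d))))
2. [and_idem →] (b & b)  →  b;  E = (((b | a) & (b ^ 0)) | ((b | a) & (b ^ (d ^ d))))
3. [xor_self →] (d ^ d)  →  0;  E = (((b | a) & (b ^ 0)) | ((b | a) & (b ^ 0)))
4. [or_idem →] (((b | a) & (b ^ 0)) | ((b | a) & (b ^ 0)))  →  ((b | a) & (b ^ 0));  cost 12 ≤ 12, done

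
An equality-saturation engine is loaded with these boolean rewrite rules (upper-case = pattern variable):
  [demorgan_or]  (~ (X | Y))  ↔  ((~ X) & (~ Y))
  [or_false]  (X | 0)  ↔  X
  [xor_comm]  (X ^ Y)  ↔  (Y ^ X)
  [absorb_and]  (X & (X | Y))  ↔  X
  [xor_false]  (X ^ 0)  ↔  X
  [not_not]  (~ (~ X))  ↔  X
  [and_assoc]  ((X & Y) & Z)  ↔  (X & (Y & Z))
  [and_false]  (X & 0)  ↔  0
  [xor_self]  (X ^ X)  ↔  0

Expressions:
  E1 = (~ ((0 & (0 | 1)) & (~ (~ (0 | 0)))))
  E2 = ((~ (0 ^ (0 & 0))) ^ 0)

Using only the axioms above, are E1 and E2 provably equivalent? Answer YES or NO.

YES

(1) (0 & (0 | 1))  =[absorb_and →]=  0    ⊢ (~ (0 & (~ (~ (0 | 0)))))
(2) (~ (~ (0 | 0)))  =[not_not →]=  (0 | 0)    ⊢ (~ (0 & (0 | 0)))
(3) (0 & (0 | 0))  =[absorb_and →]=  0    ⊢ (~ 0)
(4) (~ 0)  =[xor_false ←]=  ((~ 0) ^ 0)
(5) 0  =[xor_false ←]=  (0 ^ 0)    ⊢ ((~ (0 ^ 0)) ^ 0)
(6) 0  =[and_false ←]=  (0 & 0)    ⊢ E2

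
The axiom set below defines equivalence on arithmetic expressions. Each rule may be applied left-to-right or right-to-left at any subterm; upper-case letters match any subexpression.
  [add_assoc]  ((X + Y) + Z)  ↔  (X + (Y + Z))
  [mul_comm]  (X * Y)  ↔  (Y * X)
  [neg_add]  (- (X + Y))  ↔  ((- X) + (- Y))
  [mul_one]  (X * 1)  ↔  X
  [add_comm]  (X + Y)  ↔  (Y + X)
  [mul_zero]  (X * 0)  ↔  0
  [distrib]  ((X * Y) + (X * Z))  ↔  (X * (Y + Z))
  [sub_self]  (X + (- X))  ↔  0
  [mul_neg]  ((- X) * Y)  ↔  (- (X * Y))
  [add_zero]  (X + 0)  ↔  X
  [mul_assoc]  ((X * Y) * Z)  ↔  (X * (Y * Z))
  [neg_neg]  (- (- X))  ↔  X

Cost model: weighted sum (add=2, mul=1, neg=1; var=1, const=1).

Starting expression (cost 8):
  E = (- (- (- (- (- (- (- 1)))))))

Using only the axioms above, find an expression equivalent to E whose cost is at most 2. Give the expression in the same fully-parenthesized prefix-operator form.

1. [neg_neg →] (- (- (- (- (- 1)))))  →  (- (- (- 1)));  E = (- (- (- (- (- 1)))))
2. [neg_neg →] (- (- 1))  →  1;  E = (- (- (- 1)))
3. [neg_neg →] (- (- 1))  →  1;  cost 2 ≤ 2, done

(- 1)   [cost 2]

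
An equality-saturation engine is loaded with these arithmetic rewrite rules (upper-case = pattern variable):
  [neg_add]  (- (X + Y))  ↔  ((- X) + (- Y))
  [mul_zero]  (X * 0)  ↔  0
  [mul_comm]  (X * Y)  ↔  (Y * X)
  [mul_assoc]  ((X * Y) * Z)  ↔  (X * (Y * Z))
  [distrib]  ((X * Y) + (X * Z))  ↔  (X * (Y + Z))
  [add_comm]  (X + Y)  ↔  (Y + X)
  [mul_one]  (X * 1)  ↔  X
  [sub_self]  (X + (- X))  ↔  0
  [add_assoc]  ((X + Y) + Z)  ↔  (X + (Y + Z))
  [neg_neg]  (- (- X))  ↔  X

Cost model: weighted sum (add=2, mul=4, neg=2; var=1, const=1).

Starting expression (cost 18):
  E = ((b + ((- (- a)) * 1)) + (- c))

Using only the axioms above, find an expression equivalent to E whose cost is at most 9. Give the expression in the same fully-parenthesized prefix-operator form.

step 1: mul_one (→) rewrites ((- (- a)) * 1) into (- (- a)), now ((b + (- (- a))) + (- c))
step 2: add_comm (→) rewrites ((b + (- (- a))) + (- c)) into ((- c) + (b + (- (- a))))
step 3: neg_neg (→) rewrites (- (- a)) into a, reaching cost 9 (bound 9)

((- c) + (b + a))   [cost 9]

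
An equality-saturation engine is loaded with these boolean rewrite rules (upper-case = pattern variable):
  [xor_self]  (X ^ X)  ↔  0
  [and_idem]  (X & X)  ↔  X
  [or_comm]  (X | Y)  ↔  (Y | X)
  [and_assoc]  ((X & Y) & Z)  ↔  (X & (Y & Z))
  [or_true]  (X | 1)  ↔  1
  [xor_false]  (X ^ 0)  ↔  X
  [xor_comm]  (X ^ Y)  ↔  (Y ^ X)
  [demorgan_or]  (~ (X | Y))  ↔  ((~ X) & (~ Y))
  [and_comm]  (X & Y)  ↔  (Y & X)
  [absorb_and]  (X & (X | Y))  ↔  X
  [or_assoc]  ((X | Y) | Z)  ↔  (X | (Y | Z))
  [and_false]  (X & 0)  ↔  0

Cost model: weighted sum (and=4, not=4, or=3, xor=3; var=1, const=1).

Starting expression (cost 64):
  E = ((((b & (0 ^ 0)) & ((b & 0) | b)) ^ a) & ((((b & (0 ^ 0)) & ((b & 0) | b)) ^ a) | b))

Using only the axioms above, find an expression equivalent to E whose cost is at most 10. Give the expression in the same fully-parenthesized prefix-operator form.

(1) ((((b & (0 ^ 0)) & ((b & 0) | b)) ^ a) & ((((b & (0 ^ 0)) & ((b & 0) | b)) ^ a) | b))  =[absorb_and →]=  (((b & (0 ^ 0)) & ((b & 0) | b)) ^ a)
(2) (0 ^ 0)  =[xor_false →]=  0    ⊢ (((b & 0) & ((b & 0) | b)) ^ a)
(3) ((b & 0) & ((b & 0) | b))  =[absorb_and →]=  (b & 0)    ⊢ cost 10, within 10

((b & 0) ^ a)   [cost 10]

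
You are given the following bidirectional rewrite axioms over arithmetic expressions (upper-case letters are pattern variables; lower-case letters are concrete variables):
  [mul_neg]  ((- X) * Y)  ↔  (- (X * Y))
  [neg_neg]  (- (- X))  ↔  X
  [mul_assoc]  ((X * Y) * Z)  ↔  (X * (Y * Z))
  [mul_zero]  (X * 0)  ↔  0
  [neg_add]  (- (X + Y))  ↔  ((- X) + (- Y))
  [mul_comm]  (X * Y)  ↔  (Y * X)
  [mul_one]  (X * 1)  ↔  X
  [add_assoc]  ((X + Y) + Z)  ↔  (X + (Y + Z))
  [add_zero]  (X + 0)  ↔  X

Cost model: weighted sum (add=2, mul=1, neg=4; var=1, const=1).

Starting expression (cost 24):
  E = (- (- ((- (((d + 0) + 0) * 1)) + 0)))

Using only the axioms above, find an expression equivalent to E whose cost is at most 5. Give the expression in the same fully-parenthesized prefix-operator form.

1. [neg_neg →] (- (- ((- (((d + 0) + 0) * 1)) + 0)))  →  ((- (((d + 0) + 0) * 1)) + 0)
2. [mul_one →] (((d + 0) + 0) * 1)  →  ((d + 0) + 0);  E = ((- ((d + 0) + 0)) + 0)
3. [add_zero →] ((d + 0) + 0)  →  (d + 0);  E = ((- (d + 0)) + 0)
4. [add_zero →] ((- (d + 0)) + 0)  →  (- (d + 0))
5. [add_zero →] (d + 0)  →  d;  cost 5 ≤ 5, done

(- d)   [cost 5]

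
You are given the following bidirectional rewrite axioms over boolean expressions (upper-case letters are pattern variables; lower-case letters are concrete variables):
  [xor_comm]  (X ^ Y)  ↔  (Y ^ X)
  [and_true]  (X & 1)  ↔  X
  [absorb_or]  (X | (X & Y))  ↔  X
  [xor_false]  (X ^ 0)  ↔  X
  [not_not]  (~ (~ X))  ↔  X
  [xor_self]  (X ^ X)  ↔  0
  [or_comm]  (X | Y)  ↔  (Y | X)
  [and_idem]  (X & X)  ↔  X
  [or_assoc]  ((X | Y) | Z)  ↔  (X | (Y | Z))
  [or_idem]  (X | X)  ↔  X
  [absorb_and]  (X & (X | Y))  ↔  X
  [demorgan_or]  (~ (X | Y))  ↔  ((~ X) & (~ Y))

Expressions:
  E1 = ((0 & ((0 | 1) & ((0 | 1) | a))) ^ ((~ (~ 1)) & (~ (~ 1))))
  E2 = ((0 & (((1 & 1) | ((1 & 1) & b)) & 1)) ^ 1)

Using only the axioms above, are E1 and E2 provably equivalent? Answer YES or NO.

(1) ((0 | 1) & ((0 | 1) | a))  =[absorb_and →]=  (0 | 1)    ⊢ ((0 & (0 | 1)) ^ ((~ (~ 1)) & (~ (~ 1))))
(2) ((~ (~ 1)) & (~ (~ 1)))  =[and_idem →]=  (~ (~ 1))    ⊢ ((0 & (0 | 1)) ^ (~ (~ 1)))
(3) (0 & (0 | 1))  =[absorb_and →]=  0    ⊢ (0 ^ (~ (~ 1)))
(4) (~ (~ 1))  =[not_not →]=  1    ⊢ (0 ^ 1)
(5) 0  =[and_true ←]=  (0 & 1)    ⊢ ((0 & 1) ^ 1)
(6) 1  =[and_idem ←]=  (1 & 1)    ⊢ ((0 & (1 & 1)) ^ 1)
(7) (1 & 1)  =[and_true ←]=  ((1 & 1) & 1)    ⊢ ((0 & ((1 & 1) & 1)) ^ 1)
(8) (1 & 1)  =[absorb_or ←]=  ((1 & 1) | ((1 & 1) & b))    ⊢ E2

YES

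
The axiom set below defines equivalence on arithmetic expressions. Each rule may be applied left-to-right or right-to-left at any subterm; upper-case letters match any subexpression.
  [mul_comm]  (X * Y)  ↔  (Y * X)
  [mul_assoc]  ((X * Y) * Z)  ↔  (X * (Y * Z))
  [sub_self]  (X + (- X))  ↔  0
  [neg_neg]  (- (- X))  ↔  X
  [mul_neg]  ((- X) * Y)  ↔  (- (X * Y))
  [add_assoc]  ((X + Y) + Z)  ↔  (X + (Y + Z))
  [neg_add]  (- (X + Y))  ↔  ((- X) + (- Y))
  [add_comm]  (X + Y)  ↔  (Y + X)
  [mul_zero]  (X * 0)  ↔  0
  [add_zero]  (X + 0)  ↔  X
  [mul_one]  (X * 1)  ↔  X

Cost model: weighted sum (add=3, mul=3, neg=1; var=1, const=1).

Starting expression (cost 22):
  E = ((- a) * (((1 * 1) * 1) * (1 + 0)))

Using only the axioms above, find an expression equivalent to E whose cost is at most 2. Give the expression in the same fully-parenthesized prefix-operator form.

1. [mul_one →] (1 * 1)  →  1;  E = ((- a) * ((1 * 1) * (1 + 0)))
2. [add_zero →] (1 + 0)  →  1;  E = ((- a) * ((1 * 1) * 1))
3. [mul_one →] ((1 * 1) * 1)  →  (1 * 1);  E = ((- a) * (1 * 1))
4. [mul_one →] (1 * 1)  →  1;  E = ((- a) * 1)
5. [mul_one →] ((- a) * 1)  →  (- a);  cost 2 ≤ 2, done

(- a)   [cost 2]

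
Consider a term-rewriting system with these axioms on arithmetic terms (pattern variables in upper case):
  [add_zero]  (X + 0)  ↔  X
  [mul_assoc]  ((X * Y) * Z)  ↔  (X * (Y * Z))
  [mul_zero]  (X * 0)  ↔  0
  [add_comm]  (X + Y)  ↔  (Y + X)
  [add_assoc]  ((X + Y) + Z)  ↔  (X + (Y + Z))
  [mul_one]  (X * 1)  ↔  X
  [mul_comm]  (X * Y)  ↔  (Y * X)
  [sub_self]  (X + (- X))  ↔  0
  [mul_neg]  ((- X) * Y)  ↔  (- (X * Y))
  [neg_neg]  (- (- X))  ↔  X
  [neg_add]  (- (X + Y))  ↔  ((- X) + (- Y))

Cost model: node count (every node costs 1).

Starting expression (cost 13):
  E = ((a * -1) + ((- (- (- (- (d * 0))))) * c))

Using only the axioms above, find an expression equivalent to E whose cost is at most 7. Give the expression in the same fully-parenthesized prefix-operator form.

((a * -1) + (0 * c))   [cost 7]

(1) (- (- (- (d * 0))))  =[neg_neg →]=  (- (d * 0))    ⊢ ((a * -1) + ((- (- (d * 0))) * c))
(2) (d * 0)  =[mul_zero →]=  0    ⊢ ((a * -1) + ((- (- 0)) * c))
(3) (- (- 0))  =[neg_neg →]=  0    ⊢ cost 7, within 7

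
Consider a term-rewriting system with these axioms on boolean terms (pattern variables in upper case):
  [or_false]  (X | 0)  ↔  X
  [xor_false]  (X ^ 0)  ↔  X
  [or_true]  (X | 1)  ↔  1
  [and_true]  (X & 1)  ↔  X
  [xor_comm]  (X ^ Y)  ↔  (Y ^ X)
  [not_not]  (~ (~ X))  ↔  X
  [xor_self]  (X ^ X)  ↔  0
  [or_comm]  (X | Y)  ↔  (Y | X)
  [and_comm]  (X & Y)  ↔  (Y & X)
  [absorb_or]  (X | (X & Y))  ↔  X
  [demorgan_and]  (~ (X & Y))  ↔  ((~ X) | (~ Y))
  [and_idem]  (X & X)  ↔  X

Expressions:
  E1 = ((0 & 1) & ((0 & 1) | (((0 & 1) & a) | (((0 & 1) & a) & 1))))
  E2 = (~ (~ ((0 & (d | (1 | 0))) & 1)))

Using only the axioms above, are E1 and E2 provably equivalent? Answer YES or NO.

YES

step 1: absorb_or (→) rewrites (((0 & 1) & a) | (((0 & 1) & a) & 1)) into ((0 & 1) & a), now ((0 & 1) & ((0 & 1) | ((0 & 1) & a)))
step 2: absorb_or (→) rewrites ((0 & 1) | ((0 & 1) & a)) into (0 & 1), now ((0 & 1) & (0 & 1))
step 3: and_idem (→) rewrites ((0 & 1) & (0 & 1)) into (0 & 1)
step 4: not_not (←) rewrites (0 & 1) into (~ (~ (0 & 1)))
step 5: or_true (←) rewrites 1 into (d | 1), now (~ (~ (0 & (d | 1))))
step 6: and_true (←) rewrites (0 & (d | 1)) into ((0 & (d | 1)) & 1), now (~ (~ ((0 & (d | 1)) & 1)))
step 7: or_false (←) rewrites 1 into (1 | 0), which is E2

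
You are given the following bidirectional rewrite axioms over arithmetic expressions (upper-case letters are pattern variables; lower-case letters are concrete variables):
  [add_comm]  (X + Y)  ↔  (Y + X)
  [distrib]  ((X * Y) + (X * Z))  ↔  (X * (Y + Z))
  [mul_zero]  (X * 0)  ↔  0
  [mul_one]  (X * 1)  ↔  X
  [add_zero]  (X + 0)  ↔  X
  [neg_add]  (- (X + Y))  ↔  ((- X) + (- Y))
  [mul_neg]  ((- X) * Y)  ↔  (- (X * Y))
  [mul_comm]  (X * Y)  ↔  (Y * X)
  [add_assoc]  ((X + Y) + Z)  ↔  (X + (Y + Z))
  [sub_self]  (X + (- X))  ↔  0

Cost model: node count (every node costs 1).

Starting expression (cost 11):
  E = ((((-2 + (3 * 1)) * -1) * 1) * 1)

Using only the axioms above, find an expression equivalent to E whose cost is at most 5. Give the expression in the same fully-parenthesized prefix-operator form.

((3 + -2) * -1)   [cost 5]

(1) ((((-2 + (3 * 1)) * -1) * 1) * 1)  =[mul_one →]=  (((-2 + (3 * 1)) * -1) * 1)
(2) (((-2 + (3 * 1)) * -1) * 1)  =[mul_one →]=  ((-2 + (3 * 1)) * -1)
(3) (-2 + (3 * 1))  =[add_comm →]=  ((3 * 1) + -2)    ⊢ (((3 * 1) + -2) * -1)
(4) (3 * 1)  =[mul_one →]=  3    ⊢ cost 5, within 5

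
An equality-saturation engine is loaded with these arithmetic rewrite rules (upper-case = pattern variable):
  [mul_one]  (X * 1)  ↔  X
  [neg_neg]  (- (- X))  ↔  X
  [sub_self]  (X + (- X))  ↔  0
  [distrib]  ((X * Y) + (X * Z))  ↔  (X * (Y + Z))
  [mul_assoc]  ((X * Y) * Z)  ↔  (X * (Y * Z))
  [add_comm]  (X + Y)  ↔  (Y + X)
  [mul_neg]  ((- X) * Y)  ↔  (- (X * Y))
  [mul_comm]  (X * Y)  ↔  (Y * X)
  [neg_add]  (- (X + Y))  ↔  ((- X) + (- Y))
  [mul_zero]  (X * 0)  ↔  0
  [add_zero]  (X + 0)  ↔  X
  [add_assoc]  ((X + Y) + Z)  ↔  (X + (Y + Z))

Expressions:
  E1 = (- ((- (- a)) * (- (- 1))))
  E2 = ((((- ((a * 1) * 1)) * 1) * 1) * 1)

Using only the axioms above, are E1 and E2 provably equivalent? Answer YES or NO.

step 1: neg_neg (→) rewrites (- (- a)) into a, now (- (a * (- (- 1))))
step 2: neg_neg (→) rewrites (- (- 1)) into 1, now (- (a * 1))
step 3: mul_one (→) rewrites (a * 1) into a, now (- a)
step 4: mul_one (←) rewrites (- a) into ((- a) * 1)
step 5: mul_one (←) rewrites (- a) into ((- a) * 1), now (((- a) * 1) * 1)
step 6: mul_one (←) rewrites a into (a * 1), now (((- (a * 1)) * 1) * 1)
step 7: mul_one (←) rewrites (- (a * 1)) into ((- (a * 1)) * 1), now ((((- (a * 1)) * 1) * 1) * 1)
step 8: mul_one (←) rewrites (a * 1) into ((a * 1) * 1), which is E2

YES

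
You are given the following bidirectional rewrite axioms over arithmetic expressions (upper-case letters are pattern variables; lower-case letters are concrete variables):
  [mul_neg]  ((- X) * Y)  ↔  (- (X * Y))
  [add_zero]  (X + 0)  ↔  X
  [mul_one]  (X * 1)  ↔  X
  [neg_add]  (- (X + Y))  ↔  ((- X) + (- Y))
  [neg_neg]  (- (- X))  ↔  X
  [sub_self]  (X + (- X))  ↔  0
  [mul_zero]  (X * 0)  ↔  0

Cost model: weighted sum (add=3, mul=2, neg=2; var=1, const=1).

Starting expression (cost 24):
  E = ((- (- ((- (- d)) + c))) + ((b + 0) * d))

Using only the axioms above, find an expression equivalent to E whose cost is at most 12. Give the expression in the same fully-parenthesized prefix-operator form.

(1) (- (- ((- (- d)) + c)))  =[neg_neg →]=  ((- (- d)) + c)    ⊢ (((- (- d)) + c) + ((b + 0) * d))
(2) (- (- d))  =[neg_neg →]=  d    ⊢ ((d + c) + ((b + 0) * d))
(3) (b + 0)  =[add_zero →]=  b    ⊢ cost 12, within 12

((d + c) + (b * d))   [cost 12]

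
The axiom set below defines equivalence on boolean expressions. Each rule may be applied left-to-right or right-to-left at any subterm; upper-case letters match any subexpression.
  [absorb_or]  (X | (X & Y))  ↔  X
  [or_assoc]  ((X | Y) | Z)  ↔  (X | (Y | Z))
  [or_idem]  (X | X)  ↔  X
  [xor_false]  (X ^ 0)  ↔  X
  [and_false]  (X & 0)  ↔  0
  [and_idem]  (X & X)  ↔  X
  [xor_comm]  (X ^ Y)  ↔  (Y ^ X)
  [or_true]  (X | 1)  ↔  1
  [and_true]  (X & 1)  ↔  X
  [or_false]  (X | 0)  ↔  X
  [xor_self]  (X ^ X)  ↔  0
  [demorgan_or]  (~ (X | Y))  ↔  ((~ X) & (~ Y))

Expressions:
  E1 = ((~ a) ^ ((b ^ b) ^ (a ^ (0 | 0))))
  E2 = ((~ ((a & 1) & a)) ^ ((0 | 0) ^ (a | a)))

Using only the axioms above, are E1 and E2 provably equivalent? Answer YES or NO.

YES

1. [or_false →] (0 | 0)  →  0;  E1 = ((~ a) ^ ((b ^ b) ^ (a ^ 0)))
2. [xor_false →] (a ^ 0)  →  a;  E1 = ((~ a) ^ ((b ^ b) ^ a))
3. [xor_self →] (b ^ b)  →  0;  E1 = ((~ a) ^ (0 ^ a))
4. [and_idem ←] a  →  (a & a);  E1 = ((~ (a & a)) ^ (0 ^ a))
5. [or_idem ←] 0  →  (0 | 0);  E1 = ((~ (a & a)) ^ ((0 | 0) ^ a))
6. [or_idem ←] a  →  (a | a);  E1 = ((~ (a & a)) ^ ((0 | 0) ^ (a | a)))
7. [and_true ←] a  →  (a & 1);  this is E2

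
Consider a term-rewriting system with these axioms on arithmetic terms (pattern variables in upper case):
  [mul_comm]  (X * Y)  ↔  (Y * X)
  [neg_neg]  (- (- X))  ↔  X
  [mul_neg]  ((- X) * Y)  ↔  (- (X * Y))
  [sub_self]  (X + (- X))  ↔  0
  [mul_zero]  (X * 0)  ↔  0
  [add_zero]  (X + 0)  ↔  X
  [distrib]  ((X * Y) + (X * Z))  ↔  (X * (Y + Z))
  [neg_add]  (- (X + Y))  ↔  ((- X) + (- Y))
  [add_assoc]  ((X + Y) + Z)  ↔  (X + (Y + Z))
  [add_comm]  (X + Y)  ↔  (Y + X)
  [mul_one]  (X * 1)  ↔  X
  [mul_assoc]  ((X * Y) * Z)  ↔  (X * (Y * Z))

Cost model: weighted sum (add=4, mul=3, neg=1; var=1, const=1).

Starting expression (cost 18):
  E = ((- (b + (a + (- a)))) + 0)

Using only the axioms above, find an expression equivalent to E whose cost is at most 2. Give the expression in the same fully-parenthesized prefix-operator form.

(- b)   [cost 2]

(1) ((- (b + (a + (- a)))) + 0)  =[add_zero →]=  (- (b + (a + (- a))))
(2) (a + (- a))  =[sub_self →]=  0    ⊢ (- (b + 0))
(3) (b + 0)  =[add_zero →]=  b    ⊢ cost 2, within 2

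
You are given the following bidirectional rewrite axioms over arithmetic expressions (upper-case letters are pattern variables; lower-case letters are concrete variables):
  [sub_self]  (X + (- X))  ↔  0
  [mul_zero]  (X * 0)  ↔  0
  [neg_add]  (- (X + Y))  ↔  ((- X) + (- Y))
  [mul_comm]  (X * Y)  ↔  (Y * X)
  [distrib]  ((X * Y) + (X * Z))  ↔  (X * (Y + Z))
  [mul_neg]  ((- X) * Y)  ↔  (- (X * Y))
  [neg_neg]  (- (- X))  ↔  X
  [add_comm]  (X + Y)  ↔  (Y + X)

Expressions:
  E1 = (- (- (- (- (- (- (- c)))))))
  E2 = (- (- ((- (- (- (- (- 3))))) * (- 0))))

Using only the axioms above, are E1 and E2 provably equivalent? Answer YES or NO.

NO

Every axiom is a valid identity, so a rewrite proof would force E1 and E2 to agree under every assignment.
At c=1: E1 = -1 but E2 = 0; they differ, so no derivation exists.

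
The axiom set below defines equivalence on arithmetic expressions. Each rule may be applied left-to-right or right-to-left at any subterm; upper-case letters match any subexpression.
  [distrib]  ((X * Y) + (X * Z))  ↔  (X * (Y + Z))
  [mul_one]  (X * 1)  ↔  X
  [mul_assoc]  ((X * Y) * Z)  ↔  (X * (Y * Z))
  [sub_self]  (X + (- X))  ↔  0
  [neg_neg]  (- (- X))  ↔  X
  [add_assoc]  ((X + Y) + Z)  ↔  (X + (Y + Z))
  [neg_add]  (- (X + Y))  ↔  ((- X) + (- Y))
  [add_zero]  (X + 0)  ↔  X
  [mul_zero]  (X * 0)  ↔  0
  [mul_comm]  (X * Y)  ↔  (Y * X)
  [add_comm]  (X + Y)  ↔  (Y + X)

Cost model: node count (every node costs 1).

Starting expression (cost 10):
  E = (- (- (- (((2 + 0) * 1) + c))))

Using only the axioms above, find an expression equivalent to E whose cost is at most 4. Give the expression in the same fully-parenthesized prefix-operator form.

(- (2 + c))   [cost 4]

1. [add_zero →] (2 + 0)  →  2;  E = (- (- (- ((2 * 1) + c))))
2. [neg_neg →] (- (- (- ((2 * 1) + c))))  →  (- ((2 * 1) + c))
3. [mul_one →] (2 * 1)  →  2;  cost 4 ≤ 4, done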